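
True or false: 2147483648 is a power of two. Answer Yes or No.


0b10000000000000000000000000000000. Only one bit set => Yes

Yes


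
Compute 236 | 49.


0b11101100 | 0b110001 = 0b11111101 = 253

253


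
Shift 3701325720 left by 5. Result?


0b11011100100111011011111110011000 << 5 = 0b1101110010011101101111111001100000000 = 118442423040

118442423040


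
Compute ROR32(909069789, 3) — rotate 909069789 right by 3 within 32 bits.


Rotate 0b110110001011110100110111011101 right by 3 (32-bit) = 0b10100110110001011110100110111011 = 2797988283

2797988283


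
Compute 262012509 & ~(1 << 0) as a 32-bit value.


262012509 & ~(1 << 0) = 262012508

262012508


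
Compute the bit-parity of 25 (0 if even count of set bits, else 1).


0b11001 has 3 ones => parity 1

1


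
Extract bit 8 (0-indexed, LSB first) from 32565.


0b111111100110101, position 8 = 1

1


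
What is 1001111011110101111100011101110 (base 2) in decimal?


1001111011110101111100011101110 in decimal = 1333459182

1333459182


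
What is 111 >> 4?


0b1101111 >> 4 = 0b110 = 6

6


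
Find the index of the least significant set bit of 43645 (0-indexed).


0b1010101001111101. Lowest set bit at position 0

0


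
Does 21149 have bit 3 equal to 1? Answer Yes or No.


0b101001010011101, bit 3 = 1. Yes

Yes


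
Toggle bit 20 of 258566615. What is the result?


258566615 ^ (1 << 20) = 258566615 ^ 1048576 = 259615191

259615191


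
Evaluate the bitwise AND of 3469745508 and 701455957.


0b11001110110100000001110101100100 & 0b101001110011110101111001010101 = 0b1000110000000001110001000100 = 146807876

146807876


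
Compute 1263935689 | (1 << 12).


1263935689 | (1 << 12) = 1263935689 | 4096 = 1263939785

1263939785


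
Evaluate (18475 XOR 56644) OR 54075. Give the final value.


Step 1: 18475 ^ 56644 = 38255
Step 2: 38255 | 54075 = 55167

55167


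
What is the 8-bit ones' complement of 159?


159 ^ 255 = 96

96


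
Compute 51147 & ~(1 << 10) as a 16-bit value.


51147 & ~(1 << 10) = 50123

50123


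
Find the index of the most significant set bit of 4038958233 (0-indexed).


0b11110000101111011001110010011001. Highest set bit at position 31

31


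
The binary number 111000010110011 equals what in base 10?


111000010110011 in decimal = 28851

28851


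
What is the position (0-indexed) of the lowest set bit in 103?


0b1100111. Lowest set bit at position 0

0


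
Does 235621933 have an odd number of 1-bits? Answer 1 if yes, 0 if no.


0b1110000010110100111000101101 has 14 ones => parity 0

0


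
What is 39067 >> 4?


0b1001100010011011 >> 4 = 0b100110001001 = 2441

2441


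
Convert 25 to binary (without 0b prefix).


25 = 11001 in binary

11001


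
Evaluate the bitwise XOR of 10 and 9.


0b1010 ^ 0b1001 = 0b11 = 3

3


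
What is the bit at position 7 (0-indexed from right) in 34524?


0b1000011011011100, position 7 = 1

1


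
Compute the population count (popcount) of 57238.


0b1101111110010110 has 11 set bits

11


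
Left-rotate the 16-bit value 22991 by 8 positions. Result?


Rotate 0b101100111001111 left by 8 (16-bit) = 0b1100111101011001 = 53081

53081


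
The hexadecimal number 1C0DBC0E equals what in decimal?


1C0DBC0E hex = 470662158 decimal

470662158


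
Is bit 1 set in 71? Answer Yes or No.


0b1000111, bit 1 = 1. Yes

Yes


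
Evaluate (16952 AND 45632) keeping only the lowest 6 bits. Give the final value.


Step 1: 16952 & 45632 = 512
Step 2: 512 & 63 = 0

0


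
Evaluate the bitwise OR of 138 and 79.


0b10001010 | 0b1001111 = 0b11001111 = 207

207


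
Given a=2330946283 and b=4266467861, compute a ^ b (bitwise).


2330946283 ^ 4266467861 = 1956792574

1956792574


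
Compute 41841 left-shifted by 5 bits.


0b1010001101110001 << 5 = 0b101000110111000100000 = 1338912

1338912


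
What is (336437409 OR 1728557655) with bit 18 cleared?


Step 1: 336437409 | 1728557655 = 1997517559
Step 2: 1997517559 & ~(1 << 18) = 1997255415

1997255415


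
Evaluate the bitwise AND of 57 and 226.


0b111001 & 0b11100010 = 0b100000 = 32

32


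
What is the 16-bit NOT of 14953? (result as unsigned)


~0b11101001101001 = 0b1100010110010110 = 50582 (16-bit unsigned)

50582


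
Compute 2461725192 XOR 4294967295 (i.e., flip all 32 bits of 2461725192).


2461725192 ^ 4294967295 = 1833242103

1833242103


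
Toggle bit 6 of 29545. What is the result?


29545 ^ (1 << 6) = 29545 ^ 64 = 29481

29481


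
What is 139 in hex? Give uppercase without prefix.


139 = 8B hex

8B


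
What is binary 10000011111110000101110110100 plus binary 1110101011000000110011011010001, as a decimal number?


10000011111110000101110110100 + 1110101011000000110011011010001 = 10000101110111110111001010000101 = 2246013573

2246013573


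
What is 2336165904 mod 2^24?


2336165904 & 16777215 = 4132880

4132880


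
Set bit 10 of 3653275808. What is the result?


3653275808 | (1 << 10) = 3653275808 | 1024 = 3653276832

3653276832


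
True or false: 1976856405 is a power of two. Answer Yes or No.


0b1110101110101000110111101010101. Multiple bits set => No

No


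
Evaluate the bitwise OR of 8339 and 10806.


0b10000010010011 | 0b10101000110110 = 0b10101010110111 = 10935

10935


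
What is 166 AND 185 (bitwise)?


0b10100110 & 0b10111001 = 0b10100000 = 160

160


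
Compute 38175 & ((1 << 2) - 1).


38175 & 3 = 3

3


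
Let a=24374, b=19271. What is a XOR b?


24374 ^ 19271 = 5233

5233


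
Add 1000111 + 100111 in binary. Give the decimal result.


1000111 + 100111 = 1101110 = 110

110


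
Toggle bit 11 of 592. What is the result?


592 ^ (1 << 11) = 592 ^ 2048 = 2640

2640


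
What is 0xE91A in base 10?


E91A hex = 59674 decimal

59674


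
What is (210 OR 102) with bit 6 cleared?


Step 1: 210 | 102 = 246
Step 2: 246 & ~(1 << 6) = 182

182


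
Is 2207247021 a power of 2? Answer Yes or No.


0b10000011100011111110101010101101. Multiple bits set => No

No


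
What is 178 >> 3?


0b10110010 >> 3 = 0b10110 = 22

22


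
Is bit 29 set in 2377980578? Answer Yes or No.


0b10001101101111010001101010100010, bit 29 = 0. No

No


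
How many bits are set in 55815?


0b1101101000000111 has 8 set bits

8


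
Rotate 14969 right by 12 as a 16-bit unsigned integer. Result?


Rotate 0b11101001111001 right by 12 (16-bit) = 0b1010011110010011 = 42899

42899


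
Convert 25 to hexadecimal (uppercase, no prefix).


25 = 19 hex

19


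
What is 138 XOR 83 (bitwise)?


0b10001010 ^ 0b1010011 = 0b11011001 = 217

217


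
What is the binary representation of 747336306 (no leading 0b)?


747336306 = 101100100010110111001001110010 in binary

101100100010110111001001110010


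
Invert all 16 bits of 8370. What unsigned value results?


8370 ^ 65535 = 57165

57165


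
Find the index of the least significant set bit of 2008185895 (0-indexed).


0b1110111101100100111110000100111. Lowest set bit at position 0

0


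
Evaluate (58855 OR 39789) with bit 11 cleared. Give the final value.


Step 1: 58855 | 39789 = 65519
Step 2: 65519 & ~(1 << 11) = 63471

63471


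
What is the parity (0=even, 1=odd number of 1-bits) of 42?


0b101010 has 3 ones => parity 1

1


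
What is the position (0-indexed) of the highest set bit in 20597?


0b101000001110101. Highest set bit at position 14

14


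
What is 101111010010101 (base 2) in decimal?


101111010010101 in decimal = 24213

24213


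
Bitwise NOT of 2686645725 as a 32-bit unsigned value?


~0b10100000001000101111010111011101 = 0b1011111110111010000101000100010 = 1608321570 (32-bit unsigned)

1608321570


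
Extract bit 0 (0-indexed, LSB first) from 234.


0b11101010, position 0 = 0

0


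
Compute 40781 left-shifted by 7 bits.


0b1001111101001101 << 7 = 0b10011111010011010000000 = 5219968

5219968


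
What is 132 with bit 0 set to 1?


132 | (1 << 0) = 132 | 1 = 133

133


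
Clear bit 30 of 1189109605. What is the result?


1189109605 & ~(1 << 30) = 115367781

115367781


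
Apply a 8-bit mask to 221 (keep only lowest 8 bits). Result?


221 & 255 = 221

221


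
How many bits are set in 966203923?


0b111001100101110001101000010011 has 15 set bits

15


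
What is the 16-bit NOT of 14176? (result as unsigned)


~0b11011101100000 = 0b1100100010011111 = 51359 (16-bit unsigned)

51359


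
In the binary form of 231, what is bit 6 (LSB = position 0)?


0b11100111, position 6 = 1

1


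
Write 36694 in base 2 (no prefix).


36694 = 1000111101010110 in binary

1000111101010110


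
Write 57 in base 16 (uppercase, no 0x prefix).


57 = 39 hex

39


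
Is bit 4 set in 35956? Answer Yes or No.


0b1000110001110100, bit 4 = 1. Yes

Yes


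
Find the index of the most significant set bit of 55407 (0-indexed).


0b1101100001101111. Highest set bit at position 15

15


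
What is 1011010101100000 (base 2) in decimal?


1011010101100000 in decimal = 46432

46432


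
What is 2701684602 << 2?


0b10100001000010000110111101111010 << 2 = 0b1010000100001000011011110111101000 = 10806738408

10806738408


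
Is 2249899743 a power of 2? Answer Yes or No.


0b10000110000110101011111011011111. Multiple bits set => No

No


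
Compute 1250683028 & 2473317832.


0b1001010100010111110100010010100 & 0b10010011011010111101010111001000 = 0b10000010111100000010000000 = 34324608

34324608


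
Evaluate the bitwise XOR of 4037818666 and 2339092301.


0b11110000101011000011100100101010 ^ 0b10001011011010111011011101001101 = 0b1111011110001111000111001100111 = 2076675687

2076675687


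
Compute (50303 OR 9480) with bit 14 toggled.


Step 1: 50303 | 9480 = 58751
Step 2: 58751 ^ (1 << 14) = 58751 ^ 16384 = 42367

42367


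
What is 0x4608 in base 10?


4608 hex = 17928 decimal

17928


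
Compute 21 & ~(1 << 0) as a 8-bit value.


21 & ~(1 << 0) = 20

20


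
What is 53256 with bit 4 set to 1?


53256 | (1 << 4) = 53256 | 16 = 53272

53272


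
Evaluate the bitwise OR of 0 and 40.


0b0 | 0b101000 = 0b101000 = 40

40


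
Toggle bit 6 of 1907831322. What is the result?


1907831322 ^ (1 << 6) = 1907831322 ^ 64 = 1907831386

1907831386


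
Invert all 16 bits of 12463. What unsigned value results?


12463 ^ 65535 = 53072

53072


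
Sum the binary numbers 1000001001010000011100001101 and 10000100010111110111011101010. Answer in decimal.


1000001001010000011100001101 + 10000100010111110111011101010 = 11000101100001111010111110111 = 414250487

414250487


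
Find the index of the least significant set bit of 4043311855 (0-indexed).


0b11110001000000000000101011101111. Lowest set bit at position 0

0


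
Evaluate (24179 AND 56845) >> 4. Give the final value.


Step 1: 24179 & 56845 = 24065
Step 2: 24065 >> 4 = 1504

1504


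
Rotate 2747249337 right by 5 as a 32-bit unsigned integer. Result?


Rotate 0b10100011101111111011001010111001 right by 5 (32-bit) = 0b11001101000111011111110110010101 = 3441294741

3441294741


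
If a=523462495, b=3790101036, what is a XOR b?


523462495 ^ 3790101036 = 4275780979

4275780979


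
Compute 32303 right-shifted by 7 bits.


0b111111000101111 >> 7 = 0b11111100 = 252

252


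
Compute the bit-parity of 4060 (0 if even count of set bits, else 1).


0b111111011100 has 9 ones => parity 1

1


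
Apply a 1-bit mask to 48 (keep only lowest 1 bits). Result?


48 & 1 = 0

0


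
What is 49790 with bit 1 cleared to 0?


49790 & ~(1 << 1) = 49788

49788


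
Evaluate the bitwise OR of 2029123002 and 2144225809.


0b1111000111100011111010110111010 | 0b1111111110011100100101000010001 = 0b1111111111111111111111110111011 = 2147483579

2147483579


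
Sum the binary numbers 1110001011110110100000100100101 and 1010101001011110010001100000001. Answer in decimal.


1110001011110110100000100100101 + 1010101001011110010001100000001 = 11000110101010100110010000100110 = 3333055526

3333055526


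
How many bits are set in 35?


0b100011 has 3 set bits

3


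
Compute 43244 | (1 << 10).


43244 | (1 << 10) = 43244 | 1024 = 44268

44268


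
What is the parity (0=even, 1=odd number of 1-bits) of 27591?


0b110101111000111 has 10 ones => parity 0

0


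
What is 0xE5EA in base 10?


E5EA hex = 58858 decimal

58858


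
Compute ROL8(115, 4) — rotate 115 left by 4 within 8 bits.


Rotate 0b1110011 left by 4 (8-bit) = 0b110111 = 55

55


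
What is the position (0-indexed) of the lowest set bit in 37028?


0b1001000010100100. Lowest set bit at position 2

2


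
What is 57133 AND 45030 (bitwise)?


0b1101111100101101 & 0b1010111111100110 = 0b1000111100100100 = 36644

36644


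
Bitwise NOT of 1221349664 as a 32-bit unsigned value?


~0b1001000110011000101000100100000 = 0b10110111001100111010111011011111 = 3073617631 (32-bit unsigned)

3073617631


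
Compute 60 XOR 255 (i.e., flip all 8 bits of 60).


60 ^ 255 = 195

195


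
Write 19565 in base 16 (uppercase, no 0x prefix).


19565 = 4C6D hex

4C6D


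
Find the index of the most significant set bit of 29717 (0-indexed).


0b111010000010101. Highest set bit at position 14

14


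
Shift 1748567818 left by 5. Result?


0b1101000001110010000011100001010 << 5 = 0b110100000111001000001110000101000000 = 55954170176

55954170176


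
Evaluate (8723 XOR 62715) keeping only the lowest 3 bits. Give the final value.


Step 1: 8723 ^ 62715 = 55016
Step 2: 55016 & 7 = 0

0


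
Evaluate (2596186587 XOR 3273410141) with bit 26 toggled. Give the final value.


Step 1: 2596186587 ^ 3273410141 = 1503850374
Step 2: 1503850374 ^ (1 << 26) = 1503850374 ^ 67108864 = 1570959238

1570959238


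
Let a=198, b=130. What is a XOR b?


198 ^ 130 = 68

68


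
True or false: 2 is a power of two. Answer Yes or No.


0b10. Only one bit set => Yes

Yes


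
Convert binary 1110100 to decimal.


1110100 in decimal = 116

116


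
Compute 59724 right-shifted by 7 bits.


0b1110100101001100 >> 7 = 0b111010010 = 466

466


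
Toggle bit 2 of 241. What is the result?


241 ^ (1 << 2) = 241 ^ 4 = 245

245


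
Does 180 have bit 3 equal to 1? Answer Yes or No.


0b10110100, bit 3 = 0. No

No


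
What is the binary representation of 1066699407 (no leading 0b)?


1066699407 = 111111100101001000101010001111 in binary

111111100101001000101010001111


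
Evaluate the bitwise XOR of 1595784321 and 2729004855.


0b1011111000111011011110010000001 ^ 0b10100010101010010100111100110111 = 0b11111101101101001111001110110110 = 4256494518

4256494518


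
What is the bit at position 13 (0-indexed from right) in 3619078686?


0b11010111101101101100001000011110, position 13 = 0

0


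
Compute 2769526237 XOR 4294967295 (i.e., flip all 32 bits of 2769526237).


2769526237 ^ 4294967295 = 1525441058

1525441058


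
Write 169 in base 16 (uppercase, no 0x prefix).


169 = A9 hex

A9


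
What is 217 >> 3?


0b11011001 >> 3 = 0b11011 = 27

27


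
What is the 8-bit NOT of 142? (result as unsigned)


~0b10001110 = 0b1110001 = 113 (8-bit unsigned)

113


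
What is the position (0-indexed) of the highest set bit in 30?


0b11110. Highest set bit at position 4

4


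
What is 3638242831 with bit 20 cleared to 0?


3638242831 & ~(1 << 20) = 3637194255

3637194255


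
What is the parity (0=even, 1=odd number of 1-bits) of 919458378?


0b110110110011011101001001001010 has 16 ones => parity 0

0


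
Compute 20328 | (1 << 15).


20328 | (1 << 15) = 20328 | 32768 = 53096

53096


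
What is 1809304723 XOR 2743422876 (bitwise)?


0b1101011110101111100110010010011 ^ 0b10100011100001010100111110011100 = 0b11001000010100101000001100001111 = 3360850703

3360850703


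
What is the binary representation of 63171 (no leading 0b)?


63171 = 1111011011000011 in binary

1111011011000011


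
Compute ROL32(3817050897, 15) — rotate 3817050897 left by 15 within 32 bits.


Rotate 0b11100011100000111001001100010001 left by 15 (32-bit) = 0b11001001100010001111000111000001 = 3381195201

3381195201


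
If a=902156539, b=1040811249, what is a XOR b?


902156539 ^ 1040811249 = 197940234

197940234


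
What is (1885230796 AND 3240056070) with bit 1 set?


Step 1: 1885230796 & 3240056070 = 1075729412
Step 2: 1075729412 | (1 << 1) = 1075729412 | 2 = 1075729414

1075729414


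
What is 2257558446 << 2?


0b10000110100011111001101110101110 << 2 = 0b1000011010001111100110111010111000 = 9030233784

9030233784


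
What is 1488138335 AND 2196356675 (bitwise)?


0b1011000101100110011000001011111 & 0b10000010111010011011111001000011 = 0b101000010011000001000011 = 10563651

10563651


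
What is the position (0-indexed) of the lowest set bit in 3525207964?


0b11010010000111100110011110011100. Lowest set bit at position 2

2


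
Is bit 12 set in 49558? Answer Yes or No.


0b1100000110010110, bit 12 = 0. No

No


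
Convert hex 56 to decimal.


56 hex = 86 decimal

86


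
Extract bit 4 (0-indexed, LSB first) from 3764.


0b111010110100, position 4 = 1

1


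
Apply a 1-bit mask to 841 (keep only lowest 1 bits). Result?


841 & 1 = 1

1


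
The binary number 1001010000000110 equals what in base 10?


1001010000000110 in decimal = 37894

37894


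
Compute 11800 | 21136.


0b10111000011000 | 0b101001010010000 = 0b111111010011000 = 32408

32408


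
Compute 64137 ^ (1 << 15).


64137 ^ (1 << 15) = 64137 ^ 32768 = 31369

31369


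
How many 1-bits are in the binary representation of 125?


0b1111101 has 6 set bits

6


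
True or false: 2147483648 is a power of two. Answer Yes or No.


0b10000000000000000000000000000000. Only one bit set => Yes

Yes


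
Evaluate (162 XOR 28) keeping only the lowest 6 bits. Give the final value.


Step 1: 162 ^ 28 = 190
Step 2: 190 & 63 = 62

62


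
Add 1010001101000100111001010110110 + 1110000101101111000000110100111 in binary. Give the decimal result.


1010001101000100111001010110110 + 1110000101101111000000110100111 = 11000010010110011111010001011101 = 3260675165

3260675165


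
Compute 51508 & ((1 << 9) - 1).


51508 & 511 = 308

308


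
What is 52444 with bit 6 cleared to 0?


52444 & ~(1 << 6) = 52380

52380


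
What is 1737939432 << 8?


0b1100111100101101101100111101000 << 8 = 0b110011110010110110110011110100000000000 = 444912494592

444912494592


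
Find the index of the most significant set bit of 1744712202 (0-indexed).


0b1100111111111100011001000001010. Highest set bit at position 30

30


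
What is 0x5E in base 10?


5E hex = 94 decimal

94


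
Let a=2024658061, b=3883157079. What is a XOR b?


2024658061 ^ 3883157079 = 2681836250

2681836250


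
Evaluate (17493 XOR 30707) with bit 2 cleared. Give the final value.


Step 1: 17493 ^ 30707 = 13222
Step 2: 13222 & ~(1 << 2) = 13218

13218


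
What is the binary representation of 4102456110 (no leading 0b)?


4102456110 = 11110100100001101000001100101110 in binary

11110100100001101000001100101110


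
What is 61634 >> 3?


0b1111000011000010 >> 3 = 0b1111000011000 = 7704

7704


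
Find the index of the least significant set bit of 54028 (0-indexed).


0b1101001100001100. Lowest set bit at position 2

2


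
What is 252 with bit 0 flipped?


252 ^ (1 << 0) = 252 ^ 1 = 253

253


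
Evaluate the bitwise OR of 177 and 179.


0b10110001 | 0b10110011 = 0b10110011 = 179

179


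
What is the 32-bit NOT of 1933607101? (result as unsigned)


~0b1110011010000001000000010111101 = 0b10001100101111110111111101000010 = 2361360194 (32-bit unsigned)

2361360194


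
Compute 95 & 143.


0b1011111 & 0b10001111 = 0b1111 = 15

15


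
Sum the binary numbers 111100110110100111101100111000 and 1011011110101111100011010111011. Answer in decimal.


111100110110100111101100111000 + 1011011110101111100011010111011 = 10011000101100100100000111110011 = 2561819123

2561819123


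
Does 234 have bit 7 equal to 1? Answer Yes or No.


0b11101010, bit 7 = 1. Yes

Yes


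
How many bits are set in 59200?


0b1110011101000000 has 7 set bits

7


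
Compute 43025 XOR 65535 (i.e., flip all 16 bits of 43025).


43025 ^ 65535 = 22510

22510


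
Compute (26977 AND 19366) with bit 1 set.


Step 1: 26977 & 19366 = 18720
Step 2: 18720 | (1 << 1) = 18720 | 2 = 18722

18722


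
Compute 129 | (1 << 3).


129 | (1 << 3) = 129 | 8 = 137

137


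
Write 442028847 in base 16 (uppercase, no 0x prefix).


442028847 = 1A58D32F hex

1A58D32F


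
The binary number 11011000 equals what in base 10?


11011000 in decimal = 216

216


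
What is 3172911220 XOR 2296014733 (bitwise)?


0b10111101000111101100100001110100 ^ 0b10001000110110100110011110001101 = 0b110101110001001010111111111001 = 902082553

902082553


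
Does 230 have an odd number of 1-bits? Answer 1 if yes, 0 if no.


0b11100110 has 5 ones => parity 1

1


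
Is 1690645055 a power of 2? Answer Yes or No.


0b1100100110001010011001000111111. Multiple bits set => No

No


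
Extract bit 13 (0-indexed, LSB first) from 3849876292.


0b11100101011110000111001101000100, position 13 = 1

1


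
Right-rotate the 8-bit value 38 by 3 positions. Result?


Rotate 0b100110 right by 3 (8-bit) = 0b11000100 = 196

196


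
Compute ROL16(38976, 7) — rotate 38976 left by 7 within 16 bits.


Rotate 0b1001100001000000 left by 7 (16-bit) = 0b10000001001100 = 8268

8268


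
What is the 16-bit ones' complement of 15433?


15433 ^ 65535 = 50102

50102


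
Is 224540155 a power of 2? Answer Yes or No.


0b1101011000100011010111111011. Multiple bits set => No

No


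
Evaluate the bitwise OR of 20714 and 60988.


0b101000011101010 | 0b1110111000111100 = 0b1111111011111110 = 65278

65278


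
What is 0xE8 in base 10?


E8 hex = 232 decimal

232


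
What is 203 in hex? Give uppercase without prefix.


203 = CB hex

CB


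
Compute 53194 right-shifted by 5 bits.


0b1100111111001010 >> 5 = 0b11001111110 = 1662

1662


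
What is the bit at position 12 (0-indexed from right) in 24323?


0b101111100000011, position 12 = 1

1


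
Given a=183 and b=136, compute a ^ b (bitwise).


183 ^ 136 = 63

63


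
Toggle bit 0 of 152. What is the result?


152 ^ (1 << 0) = 152 ^ 1 = 153

153


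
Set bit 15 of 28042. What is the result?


28042 | (1 << 15) = 28042 | 32768 = 60810

60810


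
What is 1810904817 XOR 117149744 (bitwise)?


0b1101011111100000011011011110001 ^ 0b110111110111001000000110000 = 0b1101101000010111010011011000001 = 1829480129

1829480129


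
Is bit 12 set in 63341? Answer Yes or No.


0b1111011101101101, bit 12 = 1. Yes

Yes


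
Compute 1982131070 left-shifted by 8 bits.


0b1110110001001001110101101111110 << 8 = 0b111011000100100111010110111111000000000 = 507425553920

507425553920


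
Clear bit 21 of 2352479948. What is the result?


2352479948 & ~(1 << 21) = 2350382796

2350382796


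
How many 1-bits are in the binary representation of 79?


0b1001111 has 5 set bits

5


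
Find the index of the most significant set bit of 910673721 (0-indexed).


0b110110010001111100011100111001. Highest set bit at position 29

29


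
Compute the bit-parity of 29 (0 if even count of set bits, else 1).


0b11101 has 4 ones => parity 0

0


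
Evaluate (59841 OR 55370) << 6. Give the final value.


Step 1: 59841 | 55370 = 63947
Step 2: 63947 << 6 = 4092608

4092608


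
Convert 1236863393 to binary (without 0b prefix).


1236863393 = 1001001101110010000100110100001 in binary

1001001101110010000100110100001


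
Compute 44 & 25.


0b101100 & 0b11001 = 0b1000 = 8

8


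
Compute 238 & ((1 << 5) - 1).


238 & 31 = 14

14


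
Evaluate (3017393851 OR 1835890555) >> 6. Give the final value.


Step 1: 3017393851 | 1835890555 = 4294834171
Step 2: 4294834171 >> 6 = 67106783

67106783


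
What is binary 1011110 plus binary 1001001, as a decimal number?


1011110 + 1001001 = 10100111 = 167

167


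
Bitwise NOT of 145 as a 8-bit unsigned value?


~0b10010001 = 0b1101110 = 110 (8-bit unsigned)

110


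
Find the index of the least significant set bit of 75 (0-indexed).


0b1001011. Lowest set bit at position 0

0


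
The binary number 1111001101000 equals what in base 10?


1111001101000 in decimal = 7784

7784


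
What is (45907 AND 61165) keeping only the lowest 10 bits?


Step 1: 45907 & 61165 = 41537
Step 2: 41537 & 1023 = 577

577


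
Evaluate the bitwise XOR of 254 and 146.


0b11111110 ^ 0b10010010 = 0b1101100 = 108

108


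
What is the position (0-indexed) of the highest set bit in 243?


0b11110011. Highest set bit at position 7

7


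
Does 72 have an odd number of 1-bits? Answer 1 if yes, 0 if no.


0b1001000 has 2 ones => parity 0

0


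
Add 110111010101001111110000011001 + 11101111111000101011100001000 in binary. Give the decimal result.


110111010101001111110000011001 + 11101111111000101011100001000 = 1010101010100010101001100100001 = 1431393057

1431393057


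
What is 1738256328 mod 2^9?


1738256328 & 511 = 456

456


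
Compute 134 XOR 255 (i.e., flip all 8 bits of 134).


134 ^ 255 = 121

121


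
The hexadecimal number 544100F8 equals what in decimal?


544100F8 hex = 1413546232 decimal

1413546232


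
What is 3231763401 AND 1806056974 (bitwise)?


0b11000000101000001100101111001001 & 0b1101011101001100011111000001110 = 0b1000000101000000000101000001000 = 1084230152

1084230152


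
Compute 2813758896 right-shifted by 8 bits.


0b10100111101101101000110110110000 >> 8 = 0b101001111011011010001101 = 10991245

10991245


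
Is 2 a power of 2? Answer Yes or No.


0b10. Only one bit set => Yes

Yes


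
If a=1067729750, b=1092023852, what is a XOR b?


1067729750 ^ 1092023852 = 2125641082

2125641082


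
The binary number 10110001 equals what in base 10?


10110001 in decimal = 177

177


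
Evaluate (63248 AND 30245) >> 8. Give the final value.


Step 1: 63248 & 30245 = 30208
Step 2: 30208 >> 8 = 118

118


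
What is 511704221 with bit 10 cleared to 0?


511704221 & ~(1 << 10) = 511703197

511703197


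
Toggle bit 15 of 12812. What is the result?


12812 ^ (1 << 15) = 12812 ^ 32768 = 45580

45580


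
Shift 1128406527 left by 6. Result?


0b1000011010000100001110111111111 << 6 = 0b1000011010000100001110111111111000000 = 72218017728

72218017728


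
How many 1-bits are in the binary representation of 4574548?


0b10001011100110101010100 has 11 set bits

11


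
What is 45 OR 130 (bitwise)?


0b101101 | 0b10000010 = 0b10101111 = 175

175


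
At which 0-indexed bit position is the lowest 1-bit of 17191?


0b100001100100111. Lowest set bit at position 0

0


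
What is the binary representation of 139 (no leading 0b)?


139 = 10001011 in binary

10001011


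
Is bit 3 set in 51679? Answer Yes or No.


0b1100100111011111, bit 3 = 1. Yes

Yes


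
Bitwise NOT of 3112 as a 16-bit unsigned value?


~0b110000101000 = 0b1111001111010111 = 62423 (16-bit unsigned)

62423


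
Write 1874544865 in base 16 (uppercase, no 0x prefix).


1874544865 = 6FBB48E1 hex

6FBB48E1


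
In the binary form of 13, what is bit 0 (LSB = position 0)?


0b1101, position 0 = 1

1


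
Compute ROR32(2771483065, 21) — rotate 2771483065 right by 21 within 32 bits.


Rotate 0b10100101001100010111100110111001 right by 21 (32-bit) = 0b10001011110011011100110100101001 = 2345520425

2345520425


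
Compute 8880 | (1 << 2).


8880 | (1 << 2) = 8880 | 4 = 8884

8884


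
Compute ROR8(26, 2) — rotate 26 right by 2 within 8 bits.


Rotate 0b11010 right by 2 (8-bit) = 0b10000110 = 134

134


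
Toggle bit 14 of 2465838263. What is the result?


2465838263 ^ (1 << 14) = 2465838263 ^ 16384 = 2465854647

2465854647


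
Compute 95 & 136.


0b1011111 & 0b10001000 = 0b1000 = 8

8


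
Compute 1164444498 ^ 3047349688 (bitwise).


0b1000101011010000000001101010010 ^ 0b10110101101000101101110110111000 = 0b11110000110010101101111011101010 = 4039827178

4039827178


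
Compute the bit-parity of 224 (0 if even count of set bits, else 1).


0b11100000 has 3 ones => parity 1

1


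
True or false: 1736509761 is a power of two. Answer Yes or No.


0b1100111100000010000100101000001. Multiple bits set => No

No


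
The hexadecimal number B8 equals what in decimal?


B8 hex = 184 decimal

184


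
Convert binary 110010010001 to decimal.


110010010001 in decimal = 3217

3217


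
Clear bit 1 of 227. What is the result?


227 & ~(1 << 1) = 225

225


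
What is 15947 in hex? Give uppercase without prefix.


15947 = 3E4B hex

3E4B


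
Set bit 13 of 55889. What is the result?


55889 | (1 << 13) = 55889 | 8192 = 64081

64081


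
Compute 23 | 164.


0b10111 | 0b10100100 = 0b10110111 = 183

183


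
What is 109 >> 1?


0b1101101 >> 1 = 0b110110 = 54

54


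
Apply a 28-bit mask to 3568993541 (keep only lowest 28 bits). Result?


3568993541 & 268435455 = 79332613

79332613


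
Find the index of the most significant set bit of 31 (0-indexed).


0b11111. Highest set bit at position 4

4


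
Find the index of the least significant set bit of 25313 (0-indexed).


0b110001011100001. Lowest set bit at position 0

0


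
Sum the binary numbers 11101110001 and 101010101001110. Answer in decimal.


11101110001 + 101010101001110 = 101110010111111 = 23743

23743


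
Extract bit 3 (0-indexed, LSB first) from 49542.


0b1100000110000110, position 3 = 0

0


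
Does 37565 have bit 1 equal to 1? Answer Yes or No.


0b1001001010111101, bit 1 = 0. No

No


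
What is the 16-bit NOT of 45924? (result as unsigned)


~0b1011001101100100 = 0b100110010011011 = 19611 (16-bit unsigned)

19611


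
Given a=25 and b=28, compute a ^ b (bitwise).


25 ^ 28 = 5

5


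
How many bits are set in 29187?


0b111001000000011 has 6 set bits

6


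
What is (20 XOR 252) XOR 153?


Step 1: 20 ^ 252 = 232
Step 2: 232 ^ 153 = 113

113


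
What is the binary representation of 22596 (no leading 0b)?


22596 = 101100001000100 in binary

101100001000100


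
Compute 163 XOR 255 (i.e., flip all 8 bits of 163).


163 ^ 255 = 92

92


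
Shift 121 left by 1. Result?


0b1111001 << 1 = 0b11110010 = 242

242


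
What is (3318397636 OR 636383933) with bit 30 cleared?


Step 1: 3318397636 | 636383933 = 3857644285
Step 2: 3857644285 & ~(1 << 30) = 2783902461

2783902461


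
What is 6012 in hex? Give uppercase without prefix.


6012 = 177C hex

177C


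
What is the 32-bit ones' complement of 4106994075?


4106994075 ^ 4294967295 = 187973220

187973220


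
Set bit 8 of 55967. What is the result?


55967 | (1 << 8) = 55967 | 256 = 56223

56223


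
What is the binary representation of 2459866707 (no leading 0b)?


2459866707 = 10010010100111101001011001010011 in binary

10010010100111101001011001010011


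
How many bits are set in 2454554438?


0b10010010010011011000011101000110 has 14 set bits

14


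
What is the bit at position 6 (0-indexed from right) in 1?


0b1, position 6 = 0

0


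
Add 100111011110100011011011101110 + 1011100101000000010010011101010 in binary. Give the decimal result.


100111011110100011011011101110 + 1011100101000000010010011101010 = 10000100000110100101101111011000 = 2216319960

2216319960


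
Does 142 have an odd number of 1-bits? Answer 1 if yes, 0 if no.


0b10001110 has 4 ones => parity 0

0


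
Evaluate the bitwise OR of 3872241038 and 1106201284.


0b11100110110011011011010110001110 | 0b1000001111011110100101011000100 = 0b11100111111011111111111111001110 = 3891265486

3891265486


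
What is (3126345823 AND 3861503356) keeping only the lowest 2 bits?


Step 1: 3126345823 & 3861503356 = 2718449756
Step 2: 2718449756 & 3 = 0

0


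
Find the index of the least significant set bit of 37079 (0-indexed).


0b1001000011010111. Lowest set bit at position 0

0


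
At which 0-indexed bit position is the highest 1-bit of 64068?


0b1111101001000100. Highest set bit at position 15

15


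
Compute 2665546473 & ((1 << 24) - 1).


2665546473 & 16777215 = 14746345

14746345


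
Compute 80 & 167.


0b1010000 & 0b10100111 = 0b0 = 0

0


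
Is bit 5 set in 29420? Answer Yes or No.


0b111001011101100, bit 5 = 1. Yes

Yes


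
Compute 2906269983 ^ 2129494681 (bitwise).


0b10101101001110100010100100011111 ^ 0b1111110111011011000001010011001 = 0b11010011110101111010101110000110 = 3554126726

3554126726


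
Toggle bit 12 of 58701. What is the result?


58701 ^ (1 << 12) = 58701 ^ 4096 = 62797

62797


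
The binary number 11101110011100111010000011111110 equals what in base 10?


11101110011100111010000011111110 in decimal = 4000555262

4000555262


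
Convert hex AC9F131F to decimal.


AC9F131F hex = 2896106271 decimal

2896106271


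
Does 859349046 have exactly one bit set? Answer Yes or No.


0b110011001110001010000000110110. Multiple bits set => No

No


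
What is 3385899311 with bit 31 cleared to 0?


3385899311 & ~(1 << 31) = 1238415663

1238415663


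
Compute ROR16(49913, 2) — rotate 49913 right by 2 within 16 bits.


Rotate 0b1100001011111001 right by 2 (16-bit) = 0b111000010111110 = 28862

28862


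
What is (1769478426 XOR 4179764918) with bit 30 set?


Step 1: 1769478426 ^ 4179764918 = 2421833644
Step 2: 2421833644 | (1 << 30) = 2421833644 | 1073741824 = 3495575468

3495575468


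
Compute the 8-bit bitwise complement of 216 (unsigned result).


~0b11011000 = 0b100111 = 39 (8-bit unsigned)

39


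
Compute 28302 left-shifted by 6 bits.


0b110111010001110 << 6 = 0b110111010001110000000 = 1811328

1811328


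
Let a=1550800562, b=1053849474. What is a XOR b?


1550800562 ^ 1053849474 = 1656693040

1656693040


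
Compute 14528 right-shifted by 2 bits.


0b11100011000000 >> 2 = 0b111000110000 = 3632

3632


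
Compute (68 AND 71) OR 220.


Step 1: 68 & 71 = 68
Step 2: 68 | 220 = 220

220


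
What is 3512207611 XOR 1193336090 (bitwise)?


0b11010001010110000000100011111011 ^ 0b1000111001000001101110100011010 = 0b10010110011110001101010111100001 = 2524501473

2524501473


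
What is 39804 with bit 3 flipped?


39804 ^ (1 << 3) = 39804 ^ 8 = 39796

39796


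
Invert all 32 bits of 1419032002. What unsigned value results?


1419032002 ^ 4294967295 = 2875935293

2875935293


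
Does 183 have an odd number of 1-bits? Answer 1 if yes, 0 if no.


0b10110111 has 6 ones => parity 0

0


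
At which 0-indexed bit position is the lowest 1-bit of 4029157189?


0b11110000001010000000111101000101. Lowest set bit at position 0

0


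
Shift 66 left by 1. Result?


0b1000010 << 1 = 0b10000100 = 132

132


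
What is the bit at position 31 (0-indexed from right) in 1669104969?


0b1100011011111001000010101001001, position 31 = 0

0


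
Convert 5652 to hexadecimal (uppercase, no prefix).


5652 = 1614 hex

1614


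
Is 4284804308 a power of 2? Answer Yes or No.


0b11111111011001001110110011010100. Multiple bits set => No

No


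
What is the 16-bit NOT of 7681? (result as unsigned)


~0b1111000000001 = 0b1110000111111110 = 57854 (16-bit unsigned)

57854


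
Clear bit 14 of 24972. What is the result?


24972 & ~(1 << 14) = 8588

8588


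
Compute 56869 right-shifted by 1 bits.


0b1101111000100101 >> 1 = 0b110111100010010 = 28434

28434


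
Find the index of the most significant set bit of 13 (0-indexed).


0b1101. Highest set bit at position 3

3


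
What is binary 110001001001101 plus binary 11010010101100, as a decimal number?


110001001001101 + 11010010101100 = 1001011011111001 = 38649

38649


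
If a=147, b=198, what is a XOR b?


147 ^ 198 = 85

85


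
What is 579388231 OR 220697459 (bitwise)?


0b100010100010001100001101000111 | 0b1101001001111001001101110011 = 0b101111101011111101001101110111 = 800052087

800052087


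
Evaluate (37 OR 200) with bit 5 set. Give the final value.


Step 1: 37 | 200 = 237
Step 2: 237 | (1 << 5) = 237 | 32 = 237

237


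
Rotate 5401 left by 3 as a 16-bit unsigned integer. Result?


Rotate 0b1010100011001 left by 3 (16-bit) = 0b1010100011001000 = 43208

43208


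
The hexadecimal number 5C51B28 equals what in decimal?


5C51B28 hex = 96803624 decimal

96803624


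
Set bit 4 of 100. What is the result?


100 | (1 << 4) = 100 | 16 = 116

116


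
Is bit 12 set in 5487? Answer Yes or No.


0b1010101101111, bit 12 = 1. Yes

Yes


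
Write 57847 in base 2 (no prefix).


57847 = 1110000111110111 in binary

1110000111110111


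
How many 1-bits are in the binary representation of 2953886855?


0b10110000000100001011110010000111 has 13 set bits

13


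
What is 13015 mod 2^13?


13015 & 8191 = 4823

4823


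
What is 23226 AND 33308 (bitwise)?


0b101101010111010 & 0b1000001000011100 = 0b1000011000 = 536

536


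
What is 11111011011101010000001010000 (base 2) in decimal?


11111011011101010000001010000 in decimal = 527343696

527343696


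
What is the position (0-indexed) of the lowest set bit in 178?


0b10110010. Lowest set bit at position 1

1


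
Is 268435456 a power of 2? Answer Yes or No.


0b10000000000000000000000000000. Only one bit set => Yes

Yes


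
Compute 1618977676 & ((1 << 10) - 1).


1618977676 & 1023 = 908

908


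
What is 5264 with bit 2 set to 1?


5264 | (1 << 2) = 5264 | 4 = 5268

5268


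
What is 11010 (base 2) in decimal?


11010 in decimal = 26

26


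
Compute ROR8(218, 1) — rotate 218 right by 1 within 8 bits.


Rotate 0b11011010 right by 1 (8-bit) = 0b1101101 = 109

109


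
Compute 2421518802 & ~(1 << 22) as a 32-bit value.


2421518802 & ~(1 << 22) = 2417324498

2417324498


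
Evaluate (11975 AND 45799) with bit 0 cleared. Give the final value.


Step 1: 11975 & 45799 = 8903
Step 2: 8903 & ~(1 << 0) = 8902

8902


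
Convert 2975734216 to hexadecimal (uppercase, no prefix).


2975734216 = B15E19C8 hex

B15E19C8


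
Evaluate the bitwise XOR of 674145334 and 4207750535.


0b101000001011101010010000110110 ^ 0b11111010110011010010110110000111 = 0b11010010111000111000100110110001 = 3538127281

3538127281
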